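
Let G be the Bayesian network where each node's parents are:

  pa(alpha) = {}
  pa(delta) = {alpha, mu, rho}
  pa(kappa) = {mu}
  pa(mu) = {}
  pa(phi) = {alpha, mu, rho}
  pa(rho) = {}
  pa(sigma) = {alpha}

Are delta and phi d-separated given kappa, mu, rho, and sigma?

No — delta and phi are not d-separated given {kappa, mu, rho, sigma}.

Enumerating the 3 paths from delta to phi and testing each for blocking by {kappa, mu, rho, sigma}:
  1. delta ← mu → phi — mu:fork[blocks] ⇒ blocked
  2. delta ← alpha → phi — alpha:fork[open] ⇒ active
  3. delta ← rho → phi — rho:fork[blocks] ⇒ blocked
Because an active path exists, delta and phi are not d-separated.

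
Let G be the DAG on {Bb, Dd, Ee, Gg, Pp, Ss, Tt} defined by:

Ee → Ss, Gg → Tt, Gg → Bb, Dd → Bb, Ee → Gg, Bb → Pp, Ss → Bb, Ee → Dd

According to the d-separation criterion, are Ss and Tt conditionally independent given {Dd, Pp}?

No

We examine all 4 paths between Ss and Tt:
  1. Ss ← Ee → Dd → Bb ← Gg → Tt — Ee:fork[open]; Dd:chain[blocks]; Bb:collider[open]; Gg:fork[open] ⇒ blocked
  2. Ss ← Ee → Gg → Tt — Ee:fork[open]; Gg:chain[open] ⇒ active
  3. Ss → Bb ← Dd ← Ee → Gg → Tt — Bb:collider[open]; Dd:chain[blocks]; Ee:fork[open]; Gg:chain[open] ⇒ blocked
  4. Ss → Bb ← Gg → Tt — Bb:collider[open]; Gg:fork[open] ⇒ active
Since the path Ss ← Ee → Gg → Tt is active, Ss and Tt are not d-separated given {Dd, Pp}.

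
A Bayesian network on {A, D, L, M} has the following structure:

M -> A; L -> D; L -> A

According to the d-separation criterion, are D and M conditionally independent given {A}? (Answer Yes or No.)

The only undirected path from D to M is:
Path 1: D ← L → A ← M
  L is a fork and L is not conditioned on; A is a collider and A is conditioned on, which opens it — no node blocks this path, so it is active.
Because an active path exists, D and M are not d-separated.

No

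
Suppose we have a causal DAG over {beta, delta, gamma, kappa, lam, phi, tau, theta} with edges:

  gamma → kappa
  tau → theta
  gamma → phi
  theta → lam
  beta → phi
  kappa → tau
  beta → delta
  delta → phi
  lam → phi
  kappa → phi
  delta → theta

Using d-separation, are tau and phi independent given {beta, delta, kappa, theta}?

We examine all 5 paths between tau and phi:
Path 1: tau ← kappa ← gamma → phi
  kappa is a chain here and kappa is conditioned on, so the path is blocked at kappa.
Path 2: tau ← kappa → phi
  kappa is a fork here and kappa is conditioned on, so the path is blocked at kappa.
Path 3: tau → theta → lam → phi
  theta is a chain here and theta is conditioned on, so the path is blocked at theta.
Path 4: tau → theta ← delta ← beta → phi
  delta is a chain here and delta is conditioned on, so the path is blocked at delta.
Path 5: tau → theta ← delta → phi
  delta is a fork here and delta is conditioned on, so the path is blocked at delta.
Since every path is blocked, d-separation holds.

Yes — tau and phi are d-separated given {beta, delta, kappa, theta}.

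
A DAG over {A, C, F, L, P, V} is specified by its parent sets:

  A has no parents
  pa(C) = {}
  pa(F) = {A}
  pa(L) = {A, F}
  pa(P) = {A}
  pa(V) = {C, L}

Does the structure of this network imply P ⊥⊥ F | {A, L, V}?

Yes

There are 2 undirected paths between P and F; checking each against the conditioning set {A, L, V}:
Path 1: P ← A → L ← F
  A is a fork here and A is conditioned on, so the path is blocked at A.
Path 2: P ← A → F
  A is a fork here and A is conditioned on, so the path is blocked at A.
Since every path is blocked, d-separation holds.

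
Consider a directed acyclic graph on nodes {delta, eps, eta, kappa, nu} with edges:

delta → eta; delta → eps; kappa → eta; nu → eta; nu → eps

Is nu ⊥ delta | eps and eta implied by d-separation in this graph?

There are 2 undirected paths between nu and delta; checking each against the conditioning set {eps, eta}:
Path 1: nu → eps ← delta
  eps is a collider and eps is conditioned on, which opens it — no node blocks this path, so it is active.
Path 2: nu → eta ← delta
  eta is a collider and eta is conditioned on, which opens it — no node blocks this path, so it is active.
At least one path is unblocked, so d-separation fails.

No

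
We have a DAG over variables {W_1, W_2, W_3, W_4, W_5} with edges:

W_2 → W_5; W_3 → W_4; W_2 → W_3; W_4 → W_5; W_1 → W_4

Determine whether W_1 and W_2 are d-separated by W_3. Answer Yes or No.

2 paths connect W_1 and W_2; each must be blocked for d-separation to hold:
Path 1: W_1 → W_4 ← W_3 ← W_2
  W_4 is a collider here and neither W_4 nor any of its descendants is conditioned on, so the collider stays closed — the path is blocked at W_4.
Path 2: W_1 → W_4 → W_5 ← W_2
  W_5 is a collider here and neither W_5 nor any of its descendants is conditioned on, so the collider stays closed — the path is blocked at W_5.
Since every path is blocked, d-separation holds.

Yes — W_1 and W_2 are d-separated given {W_3}.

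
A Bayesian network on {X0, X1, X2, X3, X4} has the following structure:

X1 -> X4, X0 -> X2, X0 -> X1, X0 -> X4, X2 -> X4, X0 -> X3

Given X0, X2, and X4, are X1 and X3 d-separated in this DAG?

Yes

We examine all 3 paths between X1 and X3:
Path 1: X1 ← X0 → X3
  X0 is a fork here and X0 is conditioned on, so the path is blocked at X0.
Path 2: X1 → X4 ← X0 → X3
  X0 is a fork here and X0 is conditioned on, so the path is blocked at X0.
Path 3: X1 → X4 ← X2 ← X0 → X3
  X2 is a chain here and X2 is conditioned on, so the path is blocked at X2.
Every path is blocked, so X1 and X3 are d-separated given {X0, X2, X4}.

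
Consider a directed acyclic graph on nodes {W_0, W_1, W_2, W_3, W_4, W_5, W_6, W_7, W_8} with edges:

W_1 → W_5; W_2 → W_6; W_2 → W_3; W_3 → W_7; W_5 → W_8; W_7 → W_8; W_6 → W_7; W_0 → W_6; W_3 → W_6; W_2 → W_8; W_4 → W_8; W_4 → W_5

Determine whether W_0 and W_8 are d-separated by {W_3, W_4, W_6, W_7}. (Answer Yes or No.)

Enumerating the 6 paths from W_0 to W_8 and testing each for blocking by {W_3, W_4, W_6, W_7}:
Path 1: W_0 → W_6 ← W_3 → W_7 → W_8
  W_3 is a fork here and W_3 is conditioned on, so the path is blocked at W_3.
Path 2: W_0 → W_6 ← W_3 ← W_2 → W_8
  W_3 is a chain here and W_3 is conditioned on, so the path is blocked at W_3.
Path 3: W_0 → W_6 → W_7 ← W_3 ← W_2 → W_8
  W_6 is a chain here and W_6 is conditioned on, so the path is blocked at W_6.
Path 4: W_0 → W_6 → W_7 → W_8
  W_6 is a chain here and W_6 is conditioned on, so the path is blocked at W_6.
Path 5: W_0 → W_6 ← W_2 → W_3 → W_7 → W_8
  W_3 is a chain here and W_3 is conditioned on, so the path is blocked at W_3.
Path 6: W_0 → W_6 ← W_2 → W_8
  W_6 is a collider and W_6 is conditioned on, which opens it; W_2 is a fork and W_2 is not conditioned on — no node blocks this path, so it is active.
Because an active path exists, W_0 and W_8 are not d-separated.

No — W_0 and W_8 are not d-separated given {W_3, W_4, W_6, W_7}.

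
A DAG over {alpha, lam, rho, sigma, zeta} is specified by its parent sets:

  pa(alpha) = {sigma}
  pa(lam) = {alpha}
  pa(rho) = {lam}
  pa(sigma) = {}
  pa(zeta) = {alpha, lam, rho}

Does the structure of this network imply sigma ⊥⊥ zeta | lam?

There are 3 undirected paths between sigma and zeta; checking each against the conditioning set {lam}:
Path 1: sigma → alpha → zeta
  alpha is a chain and alpha is not conditioned on — no node blocks this path, so it is active.
Path 2: sigma → alpha → lam → zeta
  lam is a chain here and lam is conditioned on, so the path is blocked at lam.
Path 3: sigma → alpha → lam → rho → zeta
  lam is a chain here and lam is conditioned on, so the path is blocked at lam.
Since the path sigma → alpha → zeta is active, sigma and zeta are not d-separated given {lam}.

No — sigma and zeta are not d-separated given {lam}.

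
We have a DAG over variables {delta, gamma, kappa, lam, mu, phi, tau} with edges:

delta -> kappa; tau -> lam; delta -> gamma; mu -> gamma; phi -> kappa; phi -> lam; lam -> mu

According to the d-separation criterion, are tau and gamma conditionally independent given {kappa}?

Enumerating the 2 paths from tau to gamma and testing each for blocking by {kappa}:
  1. tau → lam → mu → gamma — lam:chain[open]; mu:chain[open] ⇒ active
  2. tau → lam ← phi → kappa ← delta → gamma — lam:collider[blocks]; phi:fork[open]; kappa:collider[open]; delta:fork[open] ⇒ blocked
At least one path is unblocked, so d-separation fails.

No — tau and gamma are not d-separated given {kappa}.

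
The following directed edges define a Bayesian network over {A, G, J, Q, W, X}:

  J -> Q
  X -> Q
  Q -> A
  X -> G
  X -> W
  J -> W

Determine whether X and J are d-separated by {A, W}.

No

Enumerating the 2 paths from X to J and testing each for blocking by {A, W}:
Path 1: X → Q ← J
  Q is a collider and its descendant A is conditioned on, which opens it — no node blocks this path, so it is active.
Path 2: X → W ← J
  W is a collider and W is conditioned on, which opens it — no node blocks this path, so it is active.
Since the path X → Q ← J is active, X and J are not d-separated given {A, W}.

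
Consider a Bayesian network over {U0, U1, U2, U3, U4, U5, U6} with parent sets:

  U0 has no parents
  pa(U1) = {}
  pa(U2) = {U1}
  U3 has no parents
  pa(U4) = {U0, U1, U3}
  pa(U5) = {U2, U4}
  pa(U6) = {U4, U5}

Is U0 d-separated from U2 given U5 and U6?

No

We examine all 3 paths between U0 and U2:
  1. U0 → U4 → U6 ← U5 ← U2 — U4:chain[open]; U6:collider[open]; U5:chain[blocks] ⇒ blocked
  2. U0 → U4 → U5 ← U2 — U4:chain[open]; U5:collider[open] ⇒ active
  3. U0 → U4 ← U1 → U2 — U4:collider[open]; U1:fork[open] ⇒ active
Because an active path exists, U0 and U2 are not d-separated.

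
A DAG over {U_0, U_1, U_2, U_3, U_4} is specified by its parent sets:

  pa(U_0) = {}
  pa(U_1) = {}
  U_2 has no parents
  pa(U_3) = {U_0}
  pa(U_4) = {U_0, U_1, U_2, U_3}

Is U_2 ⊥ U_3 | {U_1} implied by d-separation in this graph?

We examine all 2 paths between U_2 and U_3:
Path 1: U_2 → U_4 ← U_0 → U_3
  U_4 is a collider here and neither U_4 nor any of its descendants is conditioned on, so the collider stays closed — the path is blocked at U_4.
Path 2: U_2 → U_4 ← U_3
  U_4 is a collider here and neither U_4 nor any of its descendants is conditioned on, so the collider stays closed — the path is blocked at U_4.
Since every path is blocked, d-separation holds.

Yes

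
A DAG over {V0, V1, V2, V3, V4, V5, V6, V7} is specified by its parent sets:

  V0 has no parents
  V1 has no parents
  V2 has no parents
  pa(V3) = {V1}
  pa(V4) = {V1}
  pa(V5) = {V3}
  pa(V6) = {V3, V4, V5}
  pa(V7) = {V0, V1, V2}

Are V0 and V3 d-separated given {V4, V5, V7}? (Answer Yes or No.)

We examine all 3 paths between V0 and V3:
Path 1: V0 → V7 ← V1 → V3
  V7 is a collider and V7 is conditioned on, which opens it; V1 is a fork and V1 is not conditioned on — no node blocks this path, so it is active.
Path 2: V0 → V7 ← V1 → V4 → V6 ← V3
  V4 is a chain here and V4 is conditioned on, so the path is blocked at V4.
Path 3: V0 → V7 ← V1 → V4 → V6 ← V5 ← V3
  V4 is a chain here and V4 is conditioned on, so the path is blocked at V4.
Because an active path exists, V0 and V3 are not d-separated.

No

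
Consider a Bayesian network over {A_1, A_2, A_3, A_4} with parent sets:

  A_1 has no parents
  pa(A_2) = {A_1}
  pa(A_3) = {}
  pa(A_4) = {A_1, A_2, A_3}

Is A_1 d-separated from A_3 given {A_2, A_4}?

No — A_1 and A_3 are not d-separated given {A_2, A_4}.

There are 2 undirected paths between A_1 and A_3; checking each against the conditioning set {A_2, A_4}:
Path 1: A_1 → A_4 ← A_3
  A_4 is a collider and A_4 is conditioned on, which opens it — no node blocks this path, so it is active.
Path 2: A_1 → A_2 → A_4 ← A_3
  A_2 is a chain here and A_2 is conditioned on, so the path is blocked at A_2.
Because an active path exists, A_1 and A_3 are not d-separated.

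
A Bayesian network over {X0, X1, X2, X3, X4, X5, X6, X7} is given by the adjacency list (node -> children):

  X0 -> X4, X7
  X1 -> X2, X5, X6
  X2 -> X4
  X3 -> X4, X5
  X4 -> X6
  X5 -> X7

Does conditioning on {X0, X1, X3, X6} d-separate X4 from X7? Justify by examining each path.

We examine all 4 paths between X4 and X7:
Path 1: X4 ← X0 → X7
  X0 is a fork here and X0 is conditioned on, so the path is blocked at X0.
Path 2: X4 ← X3 → X5 → X7
  X3 is a fork here and X3 is conditioned on, so the path is blocked at X3.
Path 3: X4 → X6 ← X1 → X5 → X7
  X1 is a fork here and X1 is conditioned on, so the path is blocked at X1.
Path 4: X4 ← X2 ← X1 → X5 → X7
  X1 is a fork here and X1 is conditioned on, so the path is blocked at X1.
All paths are blocked; X4 ⊥ X7 | {X0, X1, X3, X6} holds.

Yes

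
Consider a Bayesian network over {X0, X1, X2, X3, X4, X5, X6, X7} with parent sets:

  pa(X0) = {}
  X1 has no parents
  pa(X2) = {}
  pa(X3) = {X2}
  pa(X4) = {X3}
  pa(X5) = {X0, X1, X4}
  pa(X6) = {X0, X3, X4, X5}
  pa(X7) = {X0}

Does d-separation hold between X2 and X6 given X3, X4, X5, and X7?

Yes — X2 and X6 are d-separated given {X3, X4, X5, X7}.

4 paths connect X2 and X6; each must be blocked for d-separation to hold:
  1. X2 → X3 → X6 — X3:chain[blocks] ⇒ blocked
  2. X2 → X3 → X4 → X6 — X3:chain[blocks]; X4:chain[blocks] ⇒ blocked
  3. X2 → X3 → X4 → X5 → X6 — X3:chain[blocks]; X4:chain[blocks]; X5:chain[blocks] ⇒ blocked
  4. X2 → X3 → X4 → X5 ← X0 → X6 — X3:chain[blocks]; X4:chain[blocks]; X5:collider[open]; X0:fork[open] ⇒ blocked
Every path is blocked, so X2 and X6 are d-separated given {X3, X4, X5, X7}.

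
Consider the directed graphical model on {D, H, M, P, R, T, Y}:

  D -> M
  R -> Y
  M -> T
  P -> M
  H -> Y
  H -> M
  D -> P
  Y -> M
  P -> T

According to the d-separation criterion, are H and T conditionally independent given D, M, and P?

Yes

We examine all 6 paths between H and T:
Path 1: H → Y → M ← P → T
  P is a fork here and P is conditioned on, so the path is blocked at P.
Path 2: H → Y → M → T
  M is a chain here and M is conditioned on, so the path is blocked at M.
Path 3: H → Y → M ← D → P → T
  D is a fork here and D is conditioned on, so the path is blocked at D.
Path 4: H → M ← P → T
  P is a fork here and P is conditioned on, so the path is blocked at P.
Path 5: H → M → T
  M is a chain here and M is conditioned on, so the path is blocked at M.
Path 6: H → M ← D → P → T
  D is a fork here and D is conditioned on, so the path is blocked at D.
Since every path is blocked, d-separation holds.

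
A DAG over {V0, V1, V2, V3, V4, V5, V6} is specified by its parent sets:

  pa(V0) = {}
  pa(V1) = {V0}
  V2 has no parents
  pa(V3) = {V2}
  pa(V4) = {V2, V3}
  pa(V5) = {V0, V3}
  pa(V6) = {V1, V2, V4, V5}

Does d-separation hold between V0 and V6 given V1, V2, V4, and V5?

Yes

There are 6 undirected paths between V0 and V6; checking each against the conditioning set {V1, V2, V4, V5}:
Path 1: V0 → V1 → V6
  V1 is a chain here and V1 is conditioned on, so the path is blocked at V1.
Path 2: V0 → V5 → V6
  V5 is a chain here and V5 is conditioned on, so the path is blocked at V5.
Path 3: V0 → V5 ← V3 ← V2 → V6
  V2 is a fork here and V2 is conditioned on, so the path is blocked at V2.
Path 4: V0 → V5 ← V3 ← V2 → V4 → V6
  V2 is a fork here and V2 is conditioned on, so the path is blocked at V2.
Path 5: V0 → V5 ← V3 → V4 ← V2 → V6
  V2 is a fork here and V2 is conditioned on, so the path is blocked at V2.
Path 6: V0 → V5 ← V3 → V4 → V6
  V4 is a chain here and V4 is conditioned on, so the path is blocked at V4.
All paths are blocked; V0 ⊥ V6 | {V1, V2, V4, V5} holds.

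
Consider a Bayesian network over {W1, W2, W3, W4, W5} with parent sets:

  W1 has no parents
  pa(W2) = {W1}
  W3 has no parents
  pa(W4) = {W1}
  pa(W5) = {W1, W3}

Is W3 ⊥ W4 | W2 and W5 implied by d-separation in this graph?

No

Only one path connects W3 and W4:
  1. W3 → W5 ← W1 → W4 — W5:collider[open]; W1:fork[open] ⇒ active
Because an active path exists, W3 and W4 are not d-separated.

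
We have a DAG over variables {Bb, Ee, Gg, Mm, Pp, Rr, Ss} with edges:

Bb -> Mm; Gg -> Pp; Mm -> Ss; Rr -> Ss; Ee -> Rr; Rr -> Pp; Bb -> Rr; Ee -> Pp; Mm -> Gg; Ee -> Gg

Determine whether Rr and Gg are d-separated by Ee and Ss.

No — Rr and Gg are not d-separated given {Ee, Ss}.

We examine all 6 paths between Rr and Gg:
  1. Rr ← Ee → Pp ← Gg — Ee:fork[blocks]; Pp:collider[blocks] ⇒ blocked
  2. Rr ← Ee → Gg — Ee:fork[blocks] ⇒ blocked
  3. Rr ← Bb → Mm → Gg — Bb:fork[open]; Mm:chain[open] ⇒ active
  4. Rr → Pp ← Ee → Gg — Pp:collider[blocks]; Ee:fork[blocks] ⇒ blocked
  5. Rr → Pp ← Gg — Pp:collider[blocks] ⇒ blocked
  6. Rr → Ss ← Mm → Gg — Ss:collider[open]; Mm:fork[open] ⇒ active
At least one path is unblocked, so d-separation fails.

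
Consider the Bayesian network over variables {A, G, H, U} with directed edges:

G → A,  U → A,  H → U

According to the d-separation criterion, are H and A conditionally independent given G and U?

Yes

Only one path connects H and A:
Path 1: H → U → A
  U is a chain here and U is conditioned on, so the path is blocked at U.
All paths are blocked; H ⊥ A | {G, U} holds.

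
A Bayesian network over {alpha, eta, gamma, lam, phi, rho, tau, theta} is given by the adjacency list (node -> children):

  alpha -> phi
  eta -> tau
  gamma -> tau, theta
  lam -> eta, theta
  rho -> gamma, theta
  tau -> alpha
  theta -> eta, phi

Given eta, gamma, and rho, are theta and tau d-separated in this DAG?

Yes — theta and tau are d-separated given {eta, gamma, rho}.

5 paths connect theta and tau; each must be blocked for d-separation to hold:
Path 1: theta → phi ← alpha ← tau
  phi is a collider here and neither phi nor any of its descendants is conditioned on, so the collider stays closed — the path is blocked at phi.
Path 2: theta ← rho → gamma → tau
  rho is a fork here and rho is conditioned on, so the path is blocked at rho.
Path 3: theta ← lam → eta → tau
  eta is a chain here and eta is conditioned on, so the path is blocked at eta.
Path 4: theta → eta → tau
  eta is a chain here and eta is conditioned on, so the path is blocked at eta.
Path 5: theta ← gamma → tau
  gamma is a fork here and gamma is conditioned on, so the path is blocked at gamma.
Every path is blocked, so theta and tau are d-separated given {eta, gamma, rho}.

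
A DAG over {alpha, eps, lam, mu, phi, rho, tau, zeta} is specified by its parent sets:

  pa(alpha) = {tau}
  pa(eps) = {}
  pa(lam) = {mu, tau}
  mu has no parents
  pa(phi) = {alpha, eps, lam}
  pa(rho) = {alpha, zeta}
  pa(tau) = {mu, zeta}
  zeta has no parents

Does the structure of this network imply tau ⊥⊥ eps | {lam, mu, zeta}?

Enumerating the 4 paths from tau to eps and testing each for blocking by {lam, mu, zeta}:
Path 1: tau ← mu → lam → phi ← eps
  mu is a fork here and mu is conditioned on, so the path is blocked at mu.
Path 2: tau → alpha → phi ← eps
  phi is a collider here and neither phi nor any of its descendants is conditioned on, so the collider stays closed — the path is blocked at phi.
Path 3: tau → lam → phi ← eps
  lam is a chain here and lam is conditioned on, so the path is blocked at lam.
Path 4: tau ← zeta → rho ← alpha → phi ← eps
  zeta is a fork here and zeta is conditioned on, so the path is blocked at zeta.
Every path is blocked, so tau and eps are d-separated given {lam, mu, zeta}.

Yes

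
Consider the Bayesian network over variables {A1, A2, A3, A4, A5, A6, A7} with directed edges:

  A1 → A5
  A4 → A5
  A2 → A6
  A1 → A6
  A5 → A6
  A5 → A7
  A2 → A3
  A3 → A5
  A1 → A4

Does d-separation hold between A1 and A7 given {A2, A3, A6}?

There are 4 undirected paths between A1 and A7; checking each against the conditioning set {A2, A3, A6}:
Path 1: A1 → A4 → A5 → A7
  A4 is a chain and A4 is not conditioned on; A5 is a chain and A5 is not conditioned on — no node blocks this path, so it is active.
Path 2: A1 → A5 → A7
  A5 is a chain and A5 is not conditioned on — no node blocks this path, so it is active.
Path 3: A1 → A6 ← A5 → A7
  A6 is a collider and A6 is conditioned on, which opens it; A5 is a fork and A5 is not conditioned on — no node blocks this path, so it is active.
Path 4: A1 → A6 ← A2 → A3 → A5 → A7
  A2 is a fork here and A2 is conditioned on, so the path is blocked at A2.
At least one path is unblocked, so d-separation fails.

No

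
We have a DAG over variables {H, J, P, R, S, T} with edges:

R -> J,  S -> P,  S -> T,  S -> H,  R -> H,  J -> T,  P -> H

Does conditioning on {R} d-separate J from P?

Yes — J and P are d-separated given {R}.

4 paths connect J and P; each must be blocked for d-separation to hold:
  1. J → T ← S → P — T:collider[blocks]; S:fork[open] ⇒ blocked
  2. J → T ← S → H ← P — T:collider[blocks]; S:fork[open]; H:collider[blocks] ⇒ blocked
  3. J ← R → H ← P — R:fork[blocks]; H:collider[blocks] ⇒ blocked
  4. J ← R → H ← S → P — R:fork[blocks]; H:collider[blocks]; S:fork[open] ⇒ blocked
Since every path is blocked, d-separation holds.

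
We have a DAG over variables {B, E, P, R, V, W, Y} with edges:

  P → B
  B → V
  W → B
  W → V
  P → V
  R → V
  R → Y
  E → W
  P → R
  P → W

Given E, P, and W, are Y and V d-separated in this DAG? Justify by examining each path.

No — Y and V are not d-separated given {E, P, W}.

Enumerating the 6 paths from Y to V and testing each for blocking by {E, P, W}:
  1. Y ← R → V — R:fork[open] ⇒ active
  2. Y ← R ← P → V — R:chain[open]; P:fork[blocks] ⇒ blocked
  3. Y ← R ← P → B → V — R:chain[open]; P:fork[blocks]; B:chain[open] ⇒ blocked
  4. Y ← R ← P → B ← W → V — R:chain[open]; P:fork[blocks]; B:collider[blocks]; W:fork[blocks] ⇒ blocked
  5. Y ← R ← P → W → V — R:chain[open]; P:fork[blocks]; W:chain[blocks] ⇒ blocked
  6. Y ← R ← P → W → B → V — R:chain[open]; P:fork[blocks]; W:chain[blocks]; B:chain[open] ⇒ blocked
At least one path is unblocked, so d-separation fails.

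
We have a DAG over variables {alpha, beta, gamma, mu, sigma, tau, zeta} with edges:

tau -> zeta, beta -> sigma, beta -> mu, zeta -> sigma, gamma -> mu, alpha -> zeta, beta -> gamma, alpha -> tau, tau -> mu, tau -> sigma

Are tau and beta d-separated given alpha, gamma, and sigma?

5 paths connect tau and beta; each must be blocked for d-separation to hold:
Path 1: tau → zeta → sigma ← beta
  zeta is a chain and zeta is not conditioned on; sigma is a collider and sigma is conditioned on, which opens it — no node blocks this path, so it is active.
Path 2: tau → sigma ← beta
  sigma is a collider and sigma is conditioned on, which opens it — no node blocks this path, so it is active.
Path 3: tau ← alpha → zeta → sigma ← beta
  alpha is a fork here and alpha is conditioned on, so the path is blocked at alpha.
Path 4: tau → mu ← gamma ← beta
  mu is a collider here and neither mu nor any of its descendants is conditioned on, so the collider stays closed — the path is blocked at mu.
Path 5: tau → mu ← beta
  mu is a collider here and neither mu nor any of its descendants is conditioned on, so the collider stays closed — the path is blocked at mu.
Since the path tau → zeta → sigma ← beta is active, tau and beta are not d-separated given {alpha, gamma, sigma}.

No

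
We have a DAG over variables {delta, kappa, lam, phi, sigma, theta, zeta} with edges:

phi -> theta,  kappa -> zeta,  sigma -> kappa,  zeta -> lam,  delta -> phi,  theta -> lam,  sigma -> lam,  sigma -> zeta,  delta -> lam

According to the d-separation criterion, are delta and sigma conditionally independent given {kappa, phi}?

6 paths connect delta and sigma; each must be blocked for d-separation to hold:
Path 1: delta → phi → theta → lam ← sigma
  phi is a chain here and phi is conditioned on, so the path is blocked at phi.
Path 2: delta → phi → theta → lam ← zeta ← kappa ← sigma
  phi is a chain here and phi is conditioned on, so the path is blocked at phi.
Path 3: delta → phi → theta → lam ← zeta ← sigma
  phi is a chain here and phi is conditioned on, so the path is blocked at phi.
Path 4: delta → lam ← sigma
  lam is a collider here and neither lam nor any of its descendants is conditioned on, so the collider stays closed — the path is blocked at lam.
Path 5: delta → lam ← zeta ← kappa ← sigma
  lam is a collider here and neither lam nor any of its descendants is conditioned on, so the collider stays closed — the path is blocked at lam.
Path 6: delta → lam ← zeta ← sigma
  lam is a collider here and neither lam nor any of its descendants is conditioned on, so the collider stays closed — the path is blocked at lam.
Every path is blocked, so delta and sigma are d-separated given {kappa, phi}.

Yes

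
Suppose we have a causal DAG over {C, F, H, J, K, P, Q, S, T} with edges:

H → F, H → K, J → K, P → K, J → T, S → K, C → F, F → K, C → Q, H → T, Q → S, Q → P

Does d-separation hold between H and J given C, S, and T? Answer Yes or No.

We examine all 5 paths between H and J:
  1. H → K ← J — K:collider[blocks] ⇒ blocked
  2. H → T ← J — T:collider[open] ⇒ active
  3. H → F ← C → Q → P → K ← J — F:collider[blocks]; C:fork[blocks]; Q:chain[open]; P:chain[open]; K:collider[blocks] ⇒ blocked
  4. H → F ← C → Q → S → K ← J — F:collider[blocks]; C:fork[blocks]; Q:chain[open]; S:chain[blocks]; K:collider[blocks] ⇒ blocked
  5. H → F → K ← J — F:chain[open]; K:collider[blocks] ⇒ blocked
Since the path H → T ← J is active, H and J are not d-separated given {C, S, T}.

No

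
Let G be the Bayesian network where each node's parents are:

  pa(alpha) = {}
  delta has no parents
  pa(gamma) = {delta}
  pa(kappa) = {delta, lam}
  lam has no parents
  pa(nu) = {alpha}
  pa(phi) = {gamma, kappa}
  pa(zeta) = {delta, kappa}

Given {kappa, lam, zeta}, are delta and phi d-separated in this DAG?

No

There are 3 undirected paths between delta and phi; checking each against the conditioning set {kappa, lam, zeta}:
Path 1: delta → kappa → phi
  kappa is a chain here and kappa is conditioned on, so the path is blocked at kappa.
Path 2: delta → gamma → phi
  gamma is a chain and gamma is not conditioned on — no node blocks this path, so it is active.
Path 3: delta → zeta ← kappa → phi
  kappa is a fork here and kappa is conditioned on, so the path is blocked at kappa.
At least one path is unblocked, so d-separation fails.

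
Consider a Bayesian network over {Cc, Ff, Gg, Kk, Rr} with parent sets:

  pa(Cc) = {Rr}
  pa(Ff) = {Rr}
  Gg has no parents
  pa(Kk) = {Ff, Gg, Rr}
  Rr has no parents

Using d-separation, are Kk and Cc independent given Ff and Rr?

Yes

We examine all 2 paths between Kk and Cc:
Path 1: Kk ← Rr → Cc
  Rr is a fork here and Rr is conditioned on, so the path is blocked at Rr.
Path 2: Kk ← Ff ← Rr → Cc
  Ff is a chain here and Ff is conditioned on, so the path is blocked at Ff.
All paths are blocked; Kk ⊥ Cc | {Ff, Rr} holds.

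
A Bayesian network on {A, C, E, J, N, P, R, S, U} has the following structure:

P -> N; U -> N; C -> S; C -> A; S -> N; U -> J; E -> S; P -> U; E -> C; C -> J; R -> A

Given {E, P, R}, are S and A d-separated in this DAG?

We examine all 4 paths between S and A:
Path 1: S ← E → C → A
  E is a fork here and E is conditioned on, so the path is blocked at E.
Path 2: S ← C → A
  C is a fork and C is not conditioned on — no node blocks this path, so it is active.
Path 3: S → N ← U → J ← C → A
  N is a collider here and neither N nor any of its descendants is conditioned on, so the collider stays closed — the path is blocked at N.
Path 4: S → N ← P → U → J ← C → A
  N is a collider here and neither N nor any of its descendants is conditioned on, so the collider stays closed — the path is blocked at N.
At least one path is unblocked, so d-separation fails.

No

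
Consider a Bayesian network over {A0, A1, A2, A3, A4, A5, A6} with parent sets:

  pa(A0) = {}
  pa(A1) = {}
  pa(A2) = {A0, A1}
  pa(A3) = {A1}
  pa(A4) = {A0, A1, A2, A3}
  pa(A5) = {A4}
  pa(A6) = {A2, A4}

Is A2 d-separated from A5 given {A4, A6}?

5 paths connect A2 and A5; each must be blocked for d-separation to hold:
  1. A2 → A6 ← A4 → A5 — A6:collider[open]; A4:fork[blocks] ⇒ blocked
  2. A2 → A4 → A5 — A4:chain[blocks] ⇒ blocked
  3. A2 ← A0 → A4 → A5 — A0:fork[open]; A4:chain[blocks] ⇒ blocked
  4. A2 ← A1 → A3 → A4 → A5 — A1:fork[open]; A3:chain[open]; A4:chain[blocks] ⇒ blocked
  5. A2 ← A1 → A4 → A5 — A1:fork[open]; A4:chain[blocks] ⇒ blocked
Every path is blocked, so A2 and A5 are d-separated given {A4, A6}.

Yes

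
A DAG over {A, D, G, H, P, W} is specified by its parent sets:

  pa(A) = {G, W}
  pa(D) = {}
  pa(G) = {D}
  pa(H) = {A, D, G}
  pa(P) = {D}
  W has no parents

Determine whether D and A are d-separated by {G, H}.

No

There are 4 undirected paths between D and A; checking each against the conditioning set {G, H}:
  1. D → H ← G → A — H:collider[open]; G:fork[blocks] ⇒ blocked
  2. D → H ← A — H:collider[open] ⇒ active
  3. D → G → H ← A — G:chain[blocks]; H:collider[open] ⇒ blocked
  4. D → G → A — G:chain[blocks] ⇒ blocked
Since the path D → H ← A is active, D and A are not d-separated given {G, H}.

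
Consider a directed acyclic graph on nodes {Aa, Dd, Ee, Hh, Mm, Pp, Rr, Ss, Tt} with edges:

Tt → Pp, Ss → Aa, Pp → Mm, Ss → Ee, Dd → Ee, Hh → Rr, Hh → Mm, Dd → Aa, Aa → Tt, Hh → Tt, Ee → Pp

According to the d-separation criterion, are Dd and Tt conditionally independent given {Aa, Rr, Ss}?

We examine all 6 paths between Dd and Tt:
Path 1: Dd → Ee ← Ss → Aa → Tt
  Ee is a collider here and neither Ee nor any of its descendants is conditioned on, so the collider stays closed — the path is blocked at Ee.
Path 2: Dd → Ee → Pp → Mm ← Hh → Tt
  Mm is a collider here and neither Mm nor any of its descendants is conditioned on, so the collider stays closed — the path is blocked at Mm.
Path 3: Dd → Ee → Pp ← Tt
  Pp is a collider here and neither Pp nor any of its descendants is conditioned on, so the collider stays closed — the path is blocked at Pp.
Path 4: Dd → Aa ← Ss → Ee → Pp → Mm ← Hh → Tt
  Ss is a fork here and Ss is conditioned on, so the path is blocked at Ss.
Path 5: Dd → Aa ← Ss → Ee → Pp ← Tt
  Ss is a fork here and Ss is conditioned on, so the path is blocked at Ss.
Path 6: Dd → Aa → Tt
  Aa is a chain here and Aa is conditioned on, so the path is blocked at Aa.
Since every path is blocked, d-separation holds.

Yes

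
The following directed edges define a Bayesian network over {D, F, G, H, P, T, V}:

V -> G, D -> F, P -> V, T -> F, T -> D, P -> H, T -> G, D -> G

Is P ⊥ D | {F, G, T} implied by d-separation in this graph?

3 paths connect P and D; each must be blocked for d-separation to hold:
Path 1: P → V → G ← D
  V is a chain and V is not conditioned on; G is a collider and G is conditioned on, which opens it — no node blocks this path, so it is active.
Path 2: P → V → G ← T → F ← D
  T is a fork here and T is conditioned on, so the path is blocked at T.
Path 3: P → V → G ← T → D
  T is a fork here and T is conditioned on, so the path is blocked at T.
At least one path is unblocked, so d-separation fails.

No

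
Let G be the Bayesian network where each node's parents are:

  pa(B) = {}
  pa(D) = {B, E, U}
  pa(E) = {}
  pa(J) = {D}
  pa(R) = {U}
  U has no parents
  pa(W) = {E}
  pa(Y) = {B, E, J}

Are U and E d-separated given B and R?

Yes

We examine all 3 paths between U and E:
  1. U → D ← B → Y ← E — D:collider[blocks]; B:fork[blocks]; Y:collider[blocks] ⇒ blocked
  2. U → D → J → Y ← E — D:chain[open]; J:chain[open]; Y:collider[blocks] ⇒ blocked
  3. U → D ← E — D:collider[blocks] ⇒ blocked
Since every path is blocked, d-separation holds.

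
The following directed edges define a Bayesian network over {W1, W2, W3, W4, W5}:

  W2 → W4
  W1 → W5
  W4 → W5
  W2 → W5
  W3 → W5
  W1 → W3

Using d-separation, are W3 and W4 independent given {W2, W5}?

We examine all 4 paths between W3 and W4:
Path 1: W3 ← W1 → W5 ← W2 → W4
  W2 is a fork here and W2 is conditioned on, so the path is blocked at W2.
Path 2: W3 ← W1 → W5 ← W4
  W1 is a fork and W1 is not conditioned on; W5 is a collider and W5 is conditioned on, which opens it — no node blocks this path, so it is active.
Path 3: W3 → W5 ← W2 → W4
  W2 is a fork here and W2 is conditioned on, so the path is blocked at W2.
Path 4: W3 → W5 ← W4
  W5 is a collider and W5 is conditioned on, which opens it — no node blocks this path, so it is active.
At least one path is unblocked, so d-separation fails.

No — W3 and W4 are not d-separated given {W2, W5}.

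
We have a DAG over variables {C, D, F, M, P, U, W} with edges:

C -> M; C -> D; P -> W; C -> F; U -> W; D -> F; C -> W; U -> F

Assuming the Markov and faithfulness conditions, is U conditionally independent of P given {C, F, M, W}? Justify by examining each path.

No — U and P are not d-separated given {C, F, M, W}.

Enumerating the 3 paths from U to P and testing each for blocking by {C, F, M, W}:
Path 1: U → W ← P
  W is a collider and W is conditioned on, which opens it — no node blocks this path, so it is active.
Path 2: U → F ← C → W ← P
  C is a fork here and C is conditioned on, so the path is blocked at C.
Path 3: U → F ← D ← C → W ← P
  C is a fork here and C is conditioned on, so the path is blocked at C.
At least one path is unblocked, so d-separation fails.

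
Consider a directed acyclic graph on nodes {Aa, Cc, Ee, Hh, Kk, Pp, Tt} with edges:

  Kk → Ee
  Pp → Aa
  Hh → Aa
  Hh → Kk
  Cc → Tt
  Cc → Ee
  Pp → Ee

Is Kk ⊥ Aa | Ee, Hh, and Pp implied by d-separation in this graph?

2 paths connect Kk and Aa; each must be blocked for d-separation to hold:
Path 1: Kk ← Hh → Aa
  Hh is a fork here and Hh is conditioned on, so the path is blocked at Hh.
Path 2: Kk → Ee ← Pp → Aa
  Pp is a fork here and Pp is conditioned on, so the path is blocked at Pp.
Every path is blocked, so Kk and Aa are d-separated given {Ee, Hh, Pp}.

Yes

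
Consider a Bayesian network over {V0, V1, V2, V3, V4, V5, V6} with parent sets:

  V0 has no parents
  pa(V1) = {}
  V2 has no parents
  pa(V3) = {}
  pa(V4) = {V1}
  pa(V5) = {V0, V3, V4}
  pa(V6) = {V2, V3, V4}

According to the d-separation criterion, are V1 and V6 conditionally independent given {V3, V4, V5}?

Enumerating the 2 paths from V1 to V6 and testing each for blocking by {V3, V4, V5}:
Path 1: V1 → V4 → V6
  V4 is a chain here and V4 is conditioned on, so the path is blocked at V4.
Path 2: V1 → V4 → V5 ← V3 → V6
  V4 is a chain here and V4 is conditioned on, so the path is blocked at V4.
Since every path is blocked, d-separation holds.

Yes — V1 and V6 are d-separated given {V3, V4, V5}.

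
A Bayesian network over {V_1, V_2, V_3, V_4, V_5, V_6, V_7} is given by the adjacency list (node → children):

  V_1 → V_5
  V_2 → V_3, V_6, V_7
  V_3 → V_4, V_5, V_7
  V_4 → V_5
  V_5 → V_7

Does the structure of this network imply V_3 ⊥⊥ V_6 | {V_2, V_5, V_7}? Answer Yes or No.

Yes

Enumerating the 4 paths from V_3 to V_6 and testing each for blocking by {V_2, V_5, V_7}:
Path 1: V_3 ← V_2 → V_6
  V_2 is a fork here and V_2 is conditioned on, so the path is blocked at V_2.
Path 2: V_3 → V_5 → V_7 ← V_2 → V_6
  V_5 is a chain here and V_5 is conditioned on, so the path is blocked at V_5.
Path 3: V_3 → V_4 → V_5 → V_7 ← V_2 → V_6
  V_5 is a chain here and V_5 is conditioned on, so the path is blocked at V_5.
Path 4: V_3 → V_7 ← V_2 → V_6
  V_2 is a fork here and V_2 is conditioned on, so the path is blocked at V_2.
Every path is blocked, so V_3 and V_6 are d-separated given {V_2, V_5, V_7}.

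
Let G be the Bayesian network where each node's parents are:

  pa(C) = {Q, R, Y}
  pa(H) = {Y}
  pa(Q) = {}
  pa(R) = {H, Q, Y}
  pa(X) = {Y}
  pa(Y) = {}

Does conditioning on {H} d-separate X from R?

No

4 paths connect X and R; each must be blocked for d-separation to hold:
  1. X ← Y → H → R — Y:fork[open]; H:chain[blocks] ⇒ blocked
  2. X ← Y → R — Y:fork[open] ⇒ active
  3. X ← Y → C ← R — Y:fork[open]; C:collider[blocks] ⇒ blocked
  4. X ← Y → C ← Q → R — Y:fork[open]; C:collider[blocks]; Q:fork[open] ⇒ blocked
At least one path is unblocked, so d-separation fails.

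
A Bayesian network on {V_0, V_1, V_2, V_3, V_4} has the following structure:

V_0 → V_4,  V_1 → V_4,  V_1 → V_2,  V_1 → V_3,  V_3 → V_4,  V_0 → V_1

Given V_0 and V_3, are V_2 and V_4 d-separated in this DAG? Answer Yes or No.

We examine all 3 paths between V_2 and V_4:
  1. V_2 ← V_1 → V_3 → V_4 — V_1:fork[open]; V_3:chain[blocks] ⇒ blocked
  2. V_2 ← V_1 → V_4 — V_1:fork[open] ⇒ active
  3. V_2 ← V_1 ← V_0 → V_4 — V_1:chain[open]; V_0:fork[blocks] ⇒ blocked
At least one path is unblocked, so d-separation fails.

No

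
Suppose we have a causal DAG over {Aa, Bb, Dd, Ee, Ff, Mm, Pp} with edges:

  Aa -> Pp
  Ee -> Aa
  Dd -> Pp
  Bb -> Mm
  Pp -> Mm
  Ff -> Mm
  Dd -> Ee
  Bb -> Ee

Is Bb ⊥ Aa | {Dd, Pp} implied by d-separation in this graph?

No

We examine all 4 paths between Bb and Aa:
Path 1: Bb → Mm ← Pp ← Aa
  Mm is a collider here and neither Mm nor any of its descendants is conditioned on, so the collider stays closed — the path is blocked at Mm.
Path 2: Bb → Mm ← Pp ← Dd → Ee → Aa
  Mm is a collider here and neither Mm nor any of its descendants is conditioned on, so the collider stays closed — the path is blocked at Mm.
Path 3: Bb → Ee → Aa
  Ee is a chain and Ee is not conditioned on — no node blocks this path, so it is active.
Path 4: Bb → Ee ← Dd → Pp ← Aa
  Dd is a fork here and Dd is conditioned on, so the path is blocked at Dd.
At least one path is unblocked, so d-separation fails.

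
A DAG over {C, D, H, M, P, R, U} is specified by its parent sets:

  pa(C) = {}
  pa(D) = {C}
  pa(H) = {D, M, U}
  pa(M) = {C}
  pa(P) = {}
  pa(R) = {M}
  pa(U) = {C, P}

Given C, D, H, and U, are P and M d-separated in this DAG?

Yes — P and M are d-separated given {C, D, H, U}.

There are 4 undirected paths between P and M; checking each against the conditioning set {C, D, H, U}:
Path 1: P → U ← C → D → H ← M
  C is a fork here and C is conditioned on, so the path is blocked at C.
Path 2: P → U ← C → M
  C is a fork here and C is conditioned on, so the path is blocked at C.
Path 3: P → U → H ← D ← C → M
  U is a chain here and U is conditioned on, so the path is blocked at U.
Path 4: P → U → H ← M
  U is a chain here and U is conditioned on, so the path is blocked at U.
All paths are blocked; P ⊥ M | {C, D, H, U} holds.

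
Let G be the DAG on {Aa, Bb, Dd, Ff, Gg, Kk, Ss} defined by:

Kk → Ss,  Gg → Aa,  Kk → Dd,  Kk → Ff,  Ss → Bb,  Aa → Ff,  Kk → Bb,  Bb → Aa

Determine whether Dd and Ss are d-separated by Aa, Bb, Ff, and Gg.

No — Dd and Ss are not d-separated given {Aa, Bb, Ff, Gg}.

Enumerating the 3 paths from Dd to Ss and testing each for blocking by {Aa, Bb, Ff, Gg}:
Path 1: Dd ← Kk → Ss
  Kk is a fork and Kk is not conditioned on — no node blocks this path, so it is active.
Path 2: Dd ← Kk → Bb ← Ss
  Kk is a fork and Kk is not conditioned on; Bb is a collider and Bb is conditioned on, which opens it — no node blocks this path, so it is active.
Path 3: Dd ← Kk → Ff ← Aa ← Bb ← Ss
  Aa is a chain here and Aa is conditioned on, so the path is blocked at Aa.
Because an active path exists, Dd and Ss are not d-separated.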